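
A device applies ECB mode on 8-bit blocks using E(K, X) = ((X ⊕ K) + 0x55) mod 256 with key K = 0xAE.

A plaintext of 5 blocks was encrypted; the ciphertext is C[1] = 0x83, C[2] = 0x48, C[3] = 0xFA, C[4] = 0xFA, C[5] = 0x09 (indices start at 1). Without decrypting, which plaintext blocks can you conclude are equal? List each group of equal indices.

ECB encrypts each block independently with the same key, so equal ciphertext blocks imply equal plaintext blocks.
C[3] = C[4] = 0xFA, so P[3] = P[4].

P[3] = P[4]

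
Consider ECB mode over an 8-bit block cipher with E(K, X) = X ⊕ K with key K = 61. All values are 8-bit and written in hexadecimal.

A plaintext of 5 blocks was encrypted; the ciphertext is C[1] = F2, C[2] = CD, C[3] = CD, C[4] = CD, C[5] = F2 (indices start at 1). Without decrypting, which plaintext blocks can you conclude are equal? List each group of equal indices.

ECB encrypts each block independently with the same key, so equal ciphertext blocks imply equal plaintext blocks.
C[1] = C[5] = F2, so P[1] = P[5].
C[2] = C[3] = C[4] = CD, so P[2] = P[3] = P[4].

P[1] = P[5]; P[2] = P[3] = P[4]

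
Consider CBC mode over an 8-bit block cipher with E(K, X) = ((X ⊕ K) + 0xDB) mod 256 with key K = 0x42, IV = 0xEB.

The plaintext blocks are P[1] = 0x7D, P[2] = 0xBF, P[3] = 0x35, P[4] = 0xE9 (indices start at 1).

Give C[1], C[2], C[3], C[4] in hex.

C[1] = 0xAF, C[2] = 0x2D, C[3] = 0x35, C[4] = 0x79

CBC encryption: C_i = E(K, P_i ⊕ C_{i−1}), with C_{0} = IV.
C[1]: P[1] ⊕ 0xEB = 0x96; E(K, 0x96) = 0xAF.
C[2]: P[2] ⊕ 0xAF = 0x10; E(K, 0x10) = 0x2D.
C[3]: P[3] ⊕ 0x2D = 0x18; E(K, 0x18) = 0x35.
C[4]: P[4] ⊕ 0x35 = 0xDC; E(K, 0xDC) = 0x79.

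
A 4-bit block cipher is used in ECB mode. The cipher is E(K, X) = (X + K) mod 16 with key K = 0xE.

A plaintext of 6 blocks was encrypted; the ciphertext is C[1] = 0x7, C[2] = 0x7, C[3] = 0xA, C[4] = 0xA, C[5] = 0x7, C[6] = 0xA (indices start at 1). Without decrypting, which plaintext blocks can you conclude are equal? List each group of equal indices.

P[1] = P[2] = P[5]; P[3] = P[4] = P[6]

ECB encrypts each block independently with the same key, so equal ciphertext blocks imply equal plaintext blocks.
C[1] = C[2] = C[5] = 0x7, so P[1] = P[2] = P[5].
C[3] = C[4] = C[6] = 0xA, so P[3] = P[4] = P[6].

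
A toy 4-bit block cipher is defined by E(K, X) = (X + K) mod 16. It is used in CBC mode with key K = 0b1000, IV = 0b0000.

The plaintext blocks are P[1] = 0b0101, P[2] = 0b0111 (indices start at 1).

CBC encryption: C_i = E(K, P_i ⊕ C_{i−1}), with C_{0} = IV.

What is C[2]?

C[2] = 0b0010

C[1]: P[1] ⊕ 0b0000 = 0b0101; E(K, 0b0101) = 0b1101.
C[2]: P[2] ⊕ 0b1101 = 0b1010; E(K, 0b1010) = 0b0010.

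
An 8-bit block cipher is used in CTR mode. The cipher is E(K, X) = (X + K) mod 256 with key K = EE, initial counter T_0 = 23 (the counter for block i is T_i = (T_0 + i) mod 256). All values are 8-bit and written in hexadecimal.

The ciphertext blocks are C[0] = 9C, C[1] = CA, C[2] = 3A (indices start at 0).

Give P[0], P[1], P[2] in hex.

CTR decryption: S_i = E(K, T_i) where T_i is the counter for block i; P_i = C_i ⊕ S_i.
P[0]: T = 23, S = E(K, T) = 11; 9C ⊕ 11 = 8D.
P[1]: T = 24, S = E(K, T) = 12; CA ⊕ 12 = D8.
P[2]: T = 25, S = E(K, T) = 13; 3A ⊕ 13 = 29.

P[0] = 8D, P[1] = D8, P[2] = 29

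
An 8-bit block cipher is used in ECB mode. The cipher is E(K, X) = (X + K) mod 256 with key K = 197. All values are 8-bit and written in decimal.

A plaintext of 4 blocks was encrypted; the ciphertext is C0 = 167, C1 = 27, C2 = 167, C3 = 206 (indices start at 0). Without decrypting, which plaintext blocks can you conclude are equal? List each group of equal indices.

ECB encrypts each block independently with the same key, so equal ciphertext blocks imply equal plaintext blocks.
C0 = C2 = 167, so P0 = P2.

P0 = P2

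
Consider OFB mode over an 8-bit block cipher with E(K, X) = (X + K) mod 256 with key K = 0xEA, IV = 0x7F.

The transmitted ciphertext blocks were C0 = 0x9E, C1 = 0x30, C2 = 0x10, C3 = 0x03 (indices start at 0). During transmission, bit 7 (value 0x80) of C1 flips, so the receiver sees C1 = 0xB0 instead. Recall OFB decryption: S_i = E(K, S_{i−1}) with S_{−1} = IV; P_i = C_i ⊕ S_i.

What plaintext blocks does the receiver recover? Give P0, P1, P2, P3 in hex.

Only C1 changed, to 0xB0. In OFB, a change in C_i flips the same bit in P_i only; the keystream is unaffected. Decrypting the received ciphertext:
P0: S = E(K, 0x7F) = 0x69; 0x9E ⊕ 0x69 = 0xF7.
P1: S = E(K, 0x69) = 0x53; 0xB0 ⊕ 0x53 = 0xE3.
P2: S = E(K, 0x53) = 0x3D; 0x10 ⊕ 0x3D = 0x2D.
P3: S = E(K, 0x3D) = 0x27; 0x03 ⊕ 0x27 = 0x24.
Blocks that differ from the original plaintext: P1.

P0 = 0xF7, P1 = 0xE3, P2 = 0x2D, P3 = 0x24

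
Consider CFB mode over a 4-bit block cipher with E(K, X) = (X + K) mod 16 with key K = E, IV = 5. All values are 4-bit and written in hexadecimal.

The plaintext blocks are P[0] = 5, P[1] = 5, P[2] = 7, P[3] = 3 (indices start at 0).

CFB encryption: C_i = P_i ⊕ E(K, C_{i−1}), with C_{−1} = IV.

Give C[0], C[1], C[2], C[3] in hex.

C[0] = 6, C[1] = 1, C[2] = 8, C[3] = 5

C[0]: E(K, 5) = 3; 5 ⊕ 3 = 6.
C[1]: E(K, 6) = 4; 5 ⊕ 4 = 1.
C[2]: E(K, 1) = F; 7 ⊕ F = 8.
C[3]: E(K, 8) = 6; 3 ⊕ 6 = 5.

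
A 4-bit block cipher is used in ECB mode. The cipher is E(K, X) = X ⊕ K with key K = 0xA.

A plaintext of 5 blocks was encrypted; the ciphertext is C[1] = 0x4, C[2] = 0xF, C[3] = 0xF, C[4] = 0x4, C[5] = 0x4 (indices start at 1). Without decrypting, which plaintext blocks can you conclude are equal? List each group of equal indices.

ECB encrypts each block independently with the same key, so equal ciphertext blocks imply equal plaintext blocks.
C[1] = C[4] = C[5] = 0x4, so P[1] = P[4] = P[5].
C[2] = C[3] = 0xF, so P[2] = P[3].

P[1] = P[4] = P[5]; P[2] = P[3]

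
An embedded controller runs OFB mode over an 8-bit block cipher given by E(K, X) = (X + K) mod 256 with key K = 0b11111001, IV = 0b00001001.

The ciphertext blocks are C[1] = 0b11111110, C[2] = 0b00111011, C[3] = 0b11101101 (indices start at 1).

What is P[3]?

OFB decryption: S_i = E(K, S_{i−1}) with S_{0} = IV; P_i = C_i ⊕ S_i.
P[1]: S = E(K, 0b00001001) = 0b00000010; 0b11111110 ⊕ 0b00000010 = 0b11111100.
P[2]: S = E(K, 0b00000010) = 0b11111011; 0b00111011 ⊕ 0b11111011 = 0b11000000.
P[3]: S = E(K, 0b11111011) = 0b11110100; 0b11101101 ⊕ 0b11110100 = 0b00011001.

P[3] = 0b00011001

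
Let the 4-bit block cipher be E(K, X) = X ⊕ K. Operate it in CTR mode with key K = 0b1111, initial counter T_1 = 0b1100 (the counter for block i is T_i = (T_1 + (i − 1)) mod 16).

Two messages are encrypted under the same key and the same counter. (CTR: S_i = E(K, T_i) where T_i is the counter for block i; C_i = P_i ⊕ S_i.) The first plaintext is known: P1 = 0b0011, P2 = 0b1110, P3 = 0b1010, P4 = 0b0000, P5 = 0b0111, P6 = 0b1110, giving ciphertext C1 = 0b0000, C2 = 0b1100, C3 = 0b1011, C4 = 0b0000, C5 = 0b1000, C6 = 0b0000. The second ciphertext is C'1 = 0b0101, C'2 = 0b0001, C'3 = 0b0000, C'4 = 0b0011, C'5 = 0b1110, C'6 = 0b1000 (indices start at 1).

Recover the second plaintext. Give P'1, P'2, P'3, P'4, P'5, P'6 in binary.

P'1 = 0b0110, P'2 = 0b0011, P'3 = 0b0001, P'4 = 0b0011, P'5 = 0b0001, P'6 = 0b0110

In CTR with a reused counter, both messages share the same keystream S_i, so C_i ⊕ C'_i = P_i ⊕ P'_i and thus P'_i = P_i ⊕ C_i ⊕ C'_i.
P'1: 0b0011 ⊕ 0b0000 ⊕ 0b0101 = 0b0110.
P'2: 0b1110 ⊕ 0b1100 ⊕ 0b0001 = 0b0011.
P'3: 0b1010 ⊕ 0b1011 ⊕ 0b0000 = 0b0001.
P'4: 0b0000 ⊕ 0b0000 ⊕ 0b0011 = 0b0011.
P'5: 0b0111 ⊕ 0b1000 ⊕ 0b1110 = 0b0001.
P'6: 0b1110 ⊕ 0b0000 ⊕ 0b1000 = 0b0110.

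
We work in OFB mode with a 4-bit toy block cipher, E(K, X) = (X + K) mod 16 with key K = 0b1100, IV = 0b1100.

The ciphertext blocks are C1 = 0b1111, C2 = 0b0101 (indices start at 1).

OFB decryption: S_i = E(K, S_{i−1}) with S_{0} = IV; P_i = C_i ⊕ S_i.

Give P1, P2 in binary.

P1 = 0b0111, P2 = 0b0001

P1: S = E(K, 0b1100) = 0b1000; 0b1111 ⊕ 0b1000 = 0b0111.
P2: S = E(K, 0b1000) = 0b0100; 0b0101 ⊕ 0b0100 = 0b0001.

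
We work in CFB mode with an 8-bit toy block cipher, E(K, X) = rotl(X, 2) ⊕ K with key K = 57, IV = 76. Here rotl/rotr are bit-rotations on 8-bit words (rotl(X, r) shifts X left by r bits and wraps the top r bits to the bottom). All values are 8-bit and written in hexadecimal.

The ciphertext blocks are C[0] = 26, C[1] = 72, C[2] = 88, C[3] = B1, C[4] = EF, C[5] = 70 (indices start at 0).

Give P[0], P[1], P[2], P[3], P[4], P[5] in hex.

CFB decryption: P_i = C_i ⊕ E(K, C_{i−1}), with C_{−1} = IV.
P[0]: E(K, 76) = 8E; 26 ⊕ 8E = A8.
P[1]: E(K, 26) = CF; 72 ⊕ CF = BD.
P[2]: E(K, 72) = 9E; 88 ⊕ 9E = 16.
P[3]: E(K, 88) = 75; B1 ⊕ 75 = C4.
P[4]: E(K, B1) = 91; EF ⊕ 91 = 7E.
P[5]: E(K, EF) = E8; 70 ⊕ E8 = 98.

P[0] = A8, P[1] = BD, P[2] = 16, P[3] = C4, P[4] = 7E, P[5] = 98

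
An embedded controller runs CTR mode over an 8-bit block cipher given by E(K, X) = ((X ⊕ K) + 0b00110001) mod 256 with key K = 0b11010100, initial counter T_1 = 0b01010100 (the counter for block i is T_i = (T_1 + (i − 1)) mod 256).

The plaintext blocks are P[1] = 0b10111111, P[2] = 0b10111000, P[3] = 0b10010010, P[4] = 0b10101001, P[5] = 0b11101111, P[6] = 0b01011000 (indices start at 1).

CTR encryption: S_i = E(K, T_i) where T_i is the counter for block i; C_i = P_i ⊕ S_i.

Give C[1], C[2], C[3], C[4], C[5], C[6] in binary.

C[1]: T = 0b01010100, S = E(K, T) = 0b10110001; 0b10111111 ⊕ 0b10110001 = 0b00001110.
C[2]: T = 0b01010101, S = E(K, T) = 0b10110010; 0b10111000 ⊕ 0b10110010 = 0b00001010.
C[3]: T = 0b01010110, S = E(K, T) = 0b10110011; 0b10010010 ⊕ 0b10110011 = 0b00100001.
C[4]: T = 0b01010111, S = E(K, T) = 0b10110100; 0b10101001 ⊕ 0b10110100 = 0b00011101.
C[5]: T = 0b01011000, S = E(K, T) = 0b10111101; 0b11101111 ⊕ 0b10111101 = 0b01010010.
C[6]: T = 0b01011001, S = E(K, T) = 0b10111110; 0b01011000 ⊕ 0b10111110 = 0b11100110.

C[1] = 0b00001110, C[2] = 0b00001010, C[3] = 0b00100001, C[4] = 0b00011101, C[5] = 0b01010010, C[6] = 0b11100110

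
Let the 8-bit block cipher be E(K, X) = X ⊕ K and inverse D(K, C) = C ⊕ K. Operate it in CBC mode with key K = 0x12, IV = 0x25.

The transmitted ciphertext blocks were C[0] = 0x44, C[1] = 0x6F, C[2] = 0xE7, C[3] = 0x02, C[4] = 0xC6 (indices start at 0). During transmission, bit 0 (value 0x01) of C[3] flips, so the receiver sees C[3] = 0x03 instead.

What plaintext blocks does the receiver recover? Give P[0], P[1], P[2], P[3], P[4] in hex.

CBC decryption: P_i = D(K, C_i) ⊕ C_{i−1}, with C_{−1} = IV.
Only C[3] changed, to 0x03. In CBC, a change in C_i garbles P_i and flips the same bit in P_{i+1}. Decrypting the received ciphertext:
P[0]: D(K, 0x44) = 0x56; 0x56 ⊕ 0x25 = 0x73.
P[1]: D(K, 0x6F) = 0x7D; 0x7D ⊕ 0x44 = 0x39.
P[2]: D(K, 0xE7) = 0xF5; 0xF5 ⊕ 0x6F = 0x9A.
P[3]: D(K, 0x03) = 0x11; 0x11 ⊕ 0xE7 = 0xF6.
P[4]: D(K, 0xC6) = 0xD4; 0xD4 ⊕ 0x03 = 0xD7.
Blocks that differ from the original plaintext: P[3], P[4].

P[0] = 0x73, P[1] = 0x39, P[2] = 0x9A, P[3] = 0xF6, P[4] = 0xD7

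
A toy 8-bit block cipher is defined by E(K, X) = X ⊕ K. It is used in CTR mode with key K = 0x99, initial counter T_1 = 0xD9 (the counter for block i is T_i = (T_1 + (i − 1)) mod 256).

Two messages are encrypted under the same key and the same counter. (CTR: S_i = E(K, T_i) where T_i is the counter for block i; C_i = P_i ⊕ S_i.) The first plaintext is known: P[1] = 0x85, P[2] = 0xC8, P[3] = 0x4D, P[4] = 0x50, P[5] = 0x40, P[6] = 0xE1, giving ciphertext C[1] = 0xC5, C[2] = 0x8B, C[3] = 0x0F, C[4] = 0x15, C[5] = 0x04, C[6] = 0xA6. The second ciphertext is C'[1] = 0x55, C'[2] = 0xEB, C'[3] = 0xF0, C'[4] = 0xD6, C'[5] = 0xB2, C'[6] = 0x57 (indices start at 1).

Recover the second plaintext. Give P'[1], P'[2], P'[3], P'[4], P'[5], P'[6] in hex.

In CTR with a reused counter, both messages share the same keystream S_i, so C_i ⊕ C'_i = P_i ⊕ P'_i and thus P'_i = P_i ⊕ C_i ⊕ C'_i.
P'[1]: 0x85 ⊕ 0xC5 ⊕ 0x55 = 0x15.
P'[2]: 0xC8 ⊕ 0x8B ⊕ 0xEB = 0xA8.
P'[3]: 0x4D ⊕ 0x0F ⊕ 0xF0 = 0xB2.
P'[4]: 0x50 ⊕ 0x15 ⊕ 0xD6 = 0x93.
P'[5]: 0x40 ⊕ 0x04 ⊕ 0xB2 = 0xF6.
P'[6]: 0xE1 ⊕ 0xA6 ⊕ 0x57 = 0x10.

P'[1] = 0x15, P'[2] = 0xA8, P'[3] = 0xB2, P'[4] = 0x93, P'[5] = 0xF6, P'[6] = 0x10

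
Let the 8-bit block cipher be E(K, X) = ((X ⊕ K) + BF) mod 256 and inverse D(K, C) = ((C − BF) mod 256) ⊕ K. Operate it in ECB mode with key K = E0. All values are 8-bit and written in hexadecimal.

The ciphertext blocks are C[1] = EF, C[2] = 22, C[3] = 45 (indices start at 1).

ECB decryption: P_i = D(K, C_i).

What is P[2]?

P[2]: D(K, 22) = 83.

P[2] = 83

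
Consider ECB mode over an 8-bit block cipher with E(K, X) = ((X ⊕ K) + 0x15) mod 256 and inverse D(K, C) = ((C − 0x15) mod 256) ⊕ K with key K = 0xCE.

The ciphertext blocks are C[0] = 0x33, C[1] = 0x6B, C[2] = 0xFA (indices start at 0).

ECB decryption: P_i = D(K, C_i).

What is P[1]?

P[1]: D(K, 0x6B) = 0x98.

P[1] = 0x98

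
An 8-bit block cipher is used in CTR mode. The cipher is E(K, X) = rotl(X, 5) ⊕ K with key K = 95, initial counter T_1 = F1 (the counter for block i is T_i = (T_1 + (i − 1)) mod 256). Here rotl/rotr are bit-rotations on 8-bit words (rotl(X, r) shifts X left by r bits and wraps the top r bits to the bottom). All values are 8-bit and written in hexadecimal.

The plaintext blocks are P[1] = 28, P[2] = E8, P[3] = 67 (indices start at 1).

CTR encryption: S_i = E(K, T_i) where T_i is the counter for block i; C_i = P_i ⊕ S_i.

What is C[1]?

C[1]: T = F1, S = E(K, T) = AB; 28 ⊕ AB = 83.

C[1] = 83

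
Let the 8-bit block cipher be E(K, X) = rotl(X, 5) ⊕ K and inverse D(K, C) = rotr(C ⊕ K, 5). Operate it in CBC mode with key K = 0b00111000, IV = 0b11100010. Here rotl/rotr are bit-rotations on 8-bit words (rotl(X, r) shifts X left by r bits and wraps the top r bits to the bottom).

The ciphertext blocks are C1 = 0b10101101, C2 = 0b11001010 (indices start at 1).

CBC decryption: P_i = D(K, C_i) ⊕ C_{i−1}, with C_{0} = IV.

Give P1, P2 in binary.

P1 = 0b01001110, P2 = 0b00111010

P1: D(K, 0b10101101) = 0b10101100; 0b10101100 ⊕ 0b11100010 = 0b01001110.
P2: D(K, 0b11001010) = 0b10010111; 0b10010111 ⊕ 0b10101101 = 0b00111010.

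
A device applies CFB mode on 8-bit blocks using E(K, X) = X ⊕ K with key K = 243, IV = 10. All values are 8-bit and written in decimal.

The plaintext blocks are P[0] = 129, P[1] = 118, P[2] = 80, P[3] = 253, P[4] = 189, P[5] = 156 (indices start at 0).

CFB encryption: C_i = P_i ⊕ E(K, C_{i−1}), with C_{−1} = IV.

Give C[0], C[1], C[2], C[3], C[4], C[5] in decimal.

C[0] = 120, C[1] = 253, C[2] = 94, C[3] = 80, C[4] = 30, C[5] = 113

C[0]: E(K, 10) = 249; 129 ⊕ 249 = 120.
C[1]: E(K, 120) = 139; 118 ⊕ 139 = 253.
C[2]: E(K, 253) = 14; 80 ⊕ 14 = 94.
C[3]: E(K, 94) = 173; 253 ⊕ 173 = 80.
C[4]: E(K, 80) = 163; 189 ⊕ 163 = 30.
C[5]: E(K, 30) = 237; 156 ⊕ 237 = 113.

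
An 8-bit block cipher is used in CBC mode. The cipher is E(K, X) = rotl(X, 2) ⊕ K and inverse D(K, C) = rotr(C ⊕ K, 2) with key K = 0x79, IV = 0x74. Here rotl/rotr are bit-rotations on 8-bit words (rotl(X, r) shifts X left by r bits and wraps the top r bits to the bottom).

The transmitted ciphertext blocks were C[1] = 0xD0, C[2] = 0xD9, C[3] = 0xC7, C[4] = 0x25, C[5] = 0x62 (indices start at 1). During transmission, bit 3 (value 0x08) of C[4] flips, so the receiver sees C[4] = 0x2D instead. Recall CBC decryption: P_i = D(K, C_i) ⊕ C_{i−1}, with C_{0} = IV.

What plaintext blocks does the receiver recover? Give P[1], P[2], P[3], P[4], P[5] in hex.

Only C[4] changed, to 0x2D. In CBC, a change in C_i garbles P_i and flips the same bit in P_{i+1}. Decrypting the received ciphertext:
P[1]: D(K, 0xD0) = 0x6A; 0x6A ⊕ 0x74 = 0x1E.
P[2]: D(K, 0xD9) = 0x28; 0x28 ⊕ 0xD0 = 0xF8.
P[3]: D(K, 0xC7) = 0xAF; 0xAF ⊕ 0xD9 = 0x76.
P[4]: D(K, 0x2D) = 0x15; 0x15 ⊕ 0xC7 = 0xD2.
P[5]: D(K, 0x62) = 0xC6; 0xC6 ⊕ 0x2D = 0xEB.
Blocks that differ from the original plaintext: P[4], P[5].

P[1] = 0x1E, P[2] = 0xF8, P[3] = 0x76, P[4] = 0xD2, P[5] = 0xEB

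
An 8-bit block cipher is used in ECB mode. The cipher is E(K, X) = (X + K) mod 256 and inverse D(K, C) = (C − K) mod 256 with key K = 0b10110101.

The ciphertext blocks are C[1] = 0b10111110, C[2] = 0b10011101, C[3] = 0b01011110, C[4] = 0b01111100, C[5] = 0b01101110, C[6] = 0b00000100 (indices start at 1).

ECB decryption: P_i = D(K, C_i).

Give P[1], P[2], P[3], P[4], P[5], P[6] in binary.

P[1] = 0b00001001, P[2] = 0b11101000, P[3] = 0b10101001, P[4] = 0b11000111, P[5] = 0b10111001, P[6] = 0b01001111

P[1]: D(K, 0b10111110) = 0b00001001.
P[2]: D(K, 0b10011101) = 0b11101000.
P[3]: D(K, 0b01011110) = 0b10101001.
P[4]: D(K, 0b01111100) = 0b11000111.
P[5]: D(K, 0b01101110) = 0b10111001.
P[6]: D(K, 0b00000100) = 0b01001111.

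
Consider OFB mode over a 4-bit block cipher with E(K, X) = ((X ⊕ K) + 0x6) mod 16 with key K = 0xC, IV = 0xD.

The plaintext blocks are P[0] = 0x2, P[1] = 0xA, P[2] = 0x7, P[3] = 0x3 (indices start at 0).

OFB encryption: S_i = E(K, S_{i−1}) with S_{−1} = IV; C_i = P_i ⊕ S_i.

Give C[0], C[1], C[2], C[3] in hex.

C[0] = 0x5, C[1] = 0xB, C[2] = 0x4, C[3] = 0x6

C[0]: S = E(K, 0xD) = 0x7; 0x2 ⊕ 0x7 = 0x5.
C[1]: S = E(K, 0x7) = 0x1; 0xA ⊕ 0x1 = 0xB.
C[2]: S = E(K, 0x1) = 0x3; 0x7 ⊕ 0x3 = 0x4.
C[3]: S = E(K, 0x3) = 0x5; 0x3 ⊕ 0x5 = 0x6.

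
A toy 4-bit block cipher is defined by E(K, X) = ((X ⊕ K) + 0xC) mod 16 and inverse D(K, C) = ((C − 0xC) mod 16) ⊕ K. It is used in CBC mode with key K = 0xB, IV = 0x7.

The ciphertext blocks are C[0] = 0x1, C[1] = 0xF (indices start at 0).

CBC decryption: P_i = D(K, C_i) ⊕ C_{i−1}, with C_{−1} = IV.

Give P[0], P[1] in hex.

P[0] = 0x9, P[1] = 0x9

P[0]: D(K, 0x1) = 0xE; 0xE ⊕ 0x7 = 0x9.
P[1]: D(K, 0xF) = 0x8; 0x8 ⊕ 0x1 = 0x9.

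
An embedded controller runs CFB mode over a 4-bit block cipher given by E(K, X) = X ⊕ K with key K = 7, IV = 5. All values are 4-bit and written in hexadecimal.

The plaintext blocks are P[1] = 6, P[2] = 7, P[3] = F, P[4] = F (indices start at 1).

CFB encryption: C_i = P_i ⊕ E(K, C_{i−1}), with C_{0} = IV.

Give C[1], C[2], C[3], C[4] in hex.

C[1] = 4, C[2] = 4, C[3] = C, C[4] = 4

C[1]: E(K, 5) = 2; 6 ⊕ 2 = 4.
C[2]: E(K, 4) = 3; 7 ⊕ 3 = 4.
C[3]: E(K, 4) = 3; F ⊕ 3 = C.
C[4]: E(K, C) = B; F ⊕ B = 4.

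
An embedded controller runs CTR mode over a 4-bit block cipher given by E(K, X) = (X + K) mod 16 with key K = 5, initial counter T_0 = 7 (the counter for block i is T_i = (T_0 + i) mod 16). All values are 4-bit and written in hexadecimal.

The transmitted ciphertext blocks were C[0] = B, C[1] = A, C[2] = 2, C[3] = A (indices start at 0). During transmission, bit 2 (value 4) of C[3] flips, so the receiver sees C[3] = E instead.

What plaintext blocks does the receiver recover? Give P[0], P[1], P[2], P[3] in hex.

P[0] = 7, P[1] = 7, P[2] = C, P[3] = 1

CTR decryption: S_i = E(K, T_i) where T_i is the counter for block i; P_i = C_i ⊕ S_i.
Only C[3] changed, to E. In CTR, a change in C_i flips the same bit in P_i only; the keystream is unaffected. Decrypting the received ciphertext:
P[0]: T = 7, S = E(K, T) = C; B ⊕ C = 7.
P[1]: T = 8, S = E(K, T) = D; A ⊕ D = 7.
P[2]: T = 9, S = E(K, T) = E; 2 ⊕ E = C.
P[3]: T = A, S = E(K, T) = F; E ⊕ F = 1.
Blocks that differ from the original plaintext: P[3].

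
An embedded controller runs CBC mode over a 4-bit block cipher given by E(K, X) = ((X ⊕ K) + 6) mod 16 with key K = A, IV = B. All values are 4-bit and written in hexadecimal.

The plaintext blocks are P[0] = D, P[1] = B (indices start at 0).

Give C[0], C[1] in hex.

CBC encryption: C_i = E(K, P_i ⊕ C_{i−1}), with C_{−1} = IV.
C[0]: P[0] ⊕ B = 6; E(K, 6) = 2.
C[1]: P[1] ⊕ 2 = 9; E(K, 9) = 9.

C[0] = 2, C[1] = 9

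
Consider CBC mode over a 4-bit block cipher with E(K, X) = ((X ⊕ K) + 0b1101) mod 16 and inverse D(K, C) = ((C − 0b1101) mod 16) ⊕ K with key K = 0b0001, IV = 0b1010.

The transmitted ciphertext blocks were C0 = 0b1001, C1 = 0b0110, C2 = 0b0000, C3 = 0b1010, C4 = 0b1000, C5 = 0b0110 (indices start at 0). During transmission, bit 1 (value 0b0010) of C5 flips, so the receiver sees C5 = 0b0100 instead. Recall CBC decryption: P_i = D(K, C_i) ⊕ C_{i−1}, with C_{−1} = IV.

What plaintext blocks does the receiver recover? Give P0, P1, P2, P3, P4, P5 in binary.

Only C5 changed, to 0b0100. In CBC, a change in C_i garbles P_i and flips the same bit in P_{i+1}. Decrypting the received ciphertext:
P0: D(K, 0b1001) = 0b1101; 0b1101 ⊕ 0b1010 = 0b0111.
P1: D(K, 0b0110) = 0b1000; 0b1000 ⊕ 0b1001 = 0b0001.
P2: D(K, 0b0000) = 0b0010; 0b0010 ⊕ 0b0110 = 0b0100.
P3: D(K, 0b1010) = 0b1100; 0b1100 ⊕ 0b0000 = 0b1100.
P4: D(K, 0b1000) = 0b1010; 0b1010 ⊕ 0b1010 = 0b0000.
P5: D(K, 0b0100) = 0b0110; 0b0110 ⊕ 0b1000 = 0b1110.
Blocks that differ from the original plaintext: P5.

P0 = 0b0111, P1 = 0b0001, P2 = 0b0100, P3 = 0b1100, P4 = 0b0000, P5 = 0b1110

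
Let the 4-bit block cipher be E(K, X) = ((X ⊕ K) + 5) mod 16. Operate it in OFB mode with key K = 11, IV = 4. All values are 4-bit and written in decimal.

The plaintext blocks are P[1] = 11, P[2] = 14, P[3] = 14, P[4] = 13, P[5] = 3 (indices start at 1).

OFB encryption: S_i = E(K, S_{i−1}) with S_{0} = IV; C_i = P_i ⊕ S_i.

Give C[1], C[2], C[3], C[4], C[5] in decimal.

C[1] = 15, C[2] = 10, C[3] = 10, C[4] = 9, C[5] = 7

C[1]: S = E(K, 4) = 4; 11 ⊕ 4 = 15.
C[2]: S = E(K, 4) = 4; 14 ⊕ 4 = 10.
C[3]: S = E(K, 4) = 4; 14 ⊕ 4 = 10.
C[4]: S = E(K, 4) = 4; 13 ⊕ 4 = 9.
C[5]: S = E(K, 4) = 4; 3 ⊕ 4 = 7.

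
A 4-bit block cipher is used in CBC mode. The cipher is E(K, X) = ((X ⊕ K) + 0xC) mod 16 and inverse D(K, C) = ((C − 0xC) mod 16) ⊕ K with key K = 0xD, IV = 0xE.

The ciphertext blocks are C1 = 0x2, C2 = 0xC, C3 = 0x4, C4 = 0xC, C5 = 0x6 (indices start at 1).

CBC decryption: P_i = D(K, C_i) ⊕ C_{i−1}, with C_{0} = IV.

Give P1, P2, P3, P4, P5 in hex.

P1: D(K, 0x2) = 0xB; 0xB ⊕ 0xE = 0x5.
P2: D(K, 0xC) = 0xD; 0xD ⊕ 0x2 = 0xF.
P3: D(K, 0x4) = 0x5; 0x5 ⊕ 0xC = 0x9.
P4: D(K, 0xC) = 0xD; 0xD ⊕ 0x4 = 0x9.
P5: D(K, 0x6) = 0x7; 0x7 ⊕ 0xC = 0xB.

P1 = 0x5, P2 = 0xF, P3 = 0x9, P4 = 0x9, P5 = 0xB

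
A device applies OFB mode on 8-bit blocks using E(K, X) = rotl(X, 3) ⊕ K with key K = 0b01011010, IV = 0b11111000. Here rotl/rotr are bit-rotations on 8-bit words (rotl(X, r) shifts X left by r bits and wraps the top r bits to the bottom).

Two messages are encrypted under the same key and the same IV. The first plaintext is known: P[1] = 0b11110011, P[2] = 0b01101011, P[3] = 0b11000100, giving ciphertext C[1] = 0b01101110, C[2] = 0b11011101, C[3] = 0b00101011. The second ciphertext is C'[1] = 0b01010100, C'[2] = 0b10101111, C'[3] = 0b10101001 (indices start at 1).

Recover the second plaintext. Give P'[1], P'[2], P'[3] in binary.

In OFB with a reused IV, both messages share the same keystream S_i, so C_i ⊕ C'_i = P_i ⊕ P'_i and thus P'_i = P_i ⊕ C_i ⊕ C'_i.
P'[1]: 0b11110011 ⊕ 0b01101110 ⊕ 0b01010100 = 0b11001001.
P'[2]: 0b01101011 ⊕ 0b11011101 ⊕ 0b10101111 = 0b00011001.
P'[3]: 0b11000100 ⊕ 0b00101011 ⊕ 0b10101001 = 0b01000110.

P'[1] = 0b11001001, P'[2] = 0b00011001, P'[3] = 0b01000110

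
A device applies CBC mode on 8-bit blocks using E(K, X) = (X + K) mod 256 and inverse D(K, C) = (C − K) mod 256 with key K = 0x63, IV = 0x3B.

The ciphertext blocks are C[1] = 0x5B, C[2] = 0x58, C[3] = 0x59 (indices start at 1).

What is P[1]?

P[1] = 0xC3

CBC decryption: P_i = D(K, C_i) ⊕ C_{i−1}, with C_{0} = IV.
P[1]: D(K, 0x5B) = 0xF8; 0xF8 ⊕ 0x3B = 0xC3.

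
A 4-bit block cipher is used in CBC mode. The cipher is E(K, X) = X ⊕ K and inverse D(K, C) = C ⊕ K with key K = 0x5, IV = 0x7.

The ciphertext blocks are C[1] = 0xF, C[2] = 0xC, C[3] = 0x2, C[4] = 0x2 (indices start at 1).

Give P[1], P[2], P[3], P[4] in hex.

CBC decryption: P_i = D(K, C_i) ⊕ C_{i−1}, with C_{0} = IV.
P[1]: D(K, 0xF) = 0xA; 0xA ⊕ 0x7 = 0xD.
P[2]: D(K, 0xC) = 0x9; 0x9 ⊕ 0xF = 0x6.
P[3]: D(K, 0x2) = 0x7; 0x7 ⊕ 0xC = 0xB.
P[4]: D(K, 0x2) = 0x7; 0x7 ⊕ 0x2 = 0x5.

P[1] = 0xD, P[2] = 0x6, P[3] = 0xB, P[4] = 0x5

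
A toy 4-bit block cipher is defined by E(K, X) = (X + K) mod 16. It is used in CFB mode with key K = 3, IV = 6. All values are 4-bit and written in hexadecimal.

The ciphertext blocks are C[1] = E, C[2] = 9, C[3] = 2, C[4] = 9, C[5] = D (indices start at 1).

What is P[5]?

P[5] = 1

CFB decryption: P_i = C_i ⊕ E(K, C_{i−1}), with C_{0} = IV.
P[5]: E(K, 9) = C; D ⊕ C = 1.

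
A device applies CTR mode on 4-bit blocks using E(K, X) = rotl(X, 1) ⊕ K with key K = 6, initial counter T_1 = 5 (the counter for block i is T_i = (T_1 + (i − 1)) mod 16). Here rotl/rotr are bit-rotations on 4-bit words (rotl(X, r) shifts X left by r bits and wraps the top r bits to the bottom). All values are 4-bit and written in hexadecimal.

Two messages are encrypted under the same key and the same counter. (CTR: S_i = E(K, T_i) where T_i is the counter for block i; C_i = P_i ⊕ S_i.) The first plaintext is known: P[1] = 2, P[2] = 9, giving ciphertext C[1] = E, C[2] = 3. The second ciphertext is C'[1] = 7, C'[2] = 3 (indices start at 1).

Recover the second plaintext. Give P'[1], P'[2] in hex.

P'[1] = B, P'[2] = 9

In CTR with a reused counter, both messages share the same keystream S_i, so C_i ⊕ C'_i = P_i ⊕ P'_i and thus P'_i = P_i ⊕ C_i ⊕ C'_i.
P'[1]: 2 ⊕ E ⊕ 7 = B.
P'[2]: 9 ⊕ 3 ⊕ 3 = 9.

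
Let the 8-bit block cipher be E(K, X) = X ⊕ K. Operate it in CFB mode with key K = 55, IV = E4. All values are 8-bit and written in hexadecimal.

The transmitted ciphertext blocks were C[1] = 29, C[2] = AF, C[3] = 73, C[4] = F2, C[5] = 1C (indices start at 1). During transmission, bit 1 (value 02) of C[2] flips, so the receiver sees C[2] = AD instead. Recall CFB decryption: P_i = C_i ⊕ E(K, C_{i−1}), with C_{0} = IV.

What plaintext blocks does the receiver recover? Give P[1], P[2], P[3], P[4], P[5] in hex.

Only C[2] changed, to AD. In CFB, a change in C_i flips the same bit in P_i and garbles P_{i+1}. Decrypting the received ciphertext:
P[1]: E(K, E4) = B1; 29 ⊕ B1 = 98.
P[2]: E(K, 29) = 7C; AD ⊕ 7C = D1.
P[3]: E(K, AD) = F8; 73 ⊕ F8 = 8B.
P[4]: E(K, 73) = 26; F2 ⊕ 26 = D4.
P[5]: E(K, F2) = A7; 1C ⊕ A7 = BB.
Blocks that differ from the original plaintext: P[2], P[3].

P[1] = 98, P[2] = D1, P[3] = 8B, P[4] = D4, P[5] = BB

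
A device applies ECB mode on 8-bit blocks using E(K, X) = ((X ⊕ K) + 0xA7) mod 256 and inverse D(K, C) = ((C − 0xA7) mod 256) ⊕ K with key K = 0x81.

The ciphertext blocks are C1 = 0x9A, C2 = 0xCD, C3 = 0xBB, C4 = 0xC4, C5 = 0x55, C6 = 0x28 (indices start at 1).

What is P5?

ECB decryption: P_i = D(K, C_i).
P5: D(K, 0x55) = 0x2F.

P5 = 0x2F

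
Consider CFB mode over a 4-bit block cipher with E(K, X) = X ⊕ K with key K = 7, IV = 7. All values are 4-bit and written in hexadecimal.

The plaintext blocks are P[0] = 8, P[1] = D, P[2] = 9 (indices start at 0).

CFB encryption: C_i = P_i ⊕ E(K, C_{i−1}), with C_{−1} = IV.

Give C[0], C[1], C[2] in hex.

C[0]: E(K, 7) = 0; 8 ⊕ 0 = 8.
C[1]: E(K, 8) = F; D ⊕ F = 2.
C[2]: E(K, 2) = 5; 9 ⊕ 5 = C.

C[0] = 8, C[1] = 2, C[2] = C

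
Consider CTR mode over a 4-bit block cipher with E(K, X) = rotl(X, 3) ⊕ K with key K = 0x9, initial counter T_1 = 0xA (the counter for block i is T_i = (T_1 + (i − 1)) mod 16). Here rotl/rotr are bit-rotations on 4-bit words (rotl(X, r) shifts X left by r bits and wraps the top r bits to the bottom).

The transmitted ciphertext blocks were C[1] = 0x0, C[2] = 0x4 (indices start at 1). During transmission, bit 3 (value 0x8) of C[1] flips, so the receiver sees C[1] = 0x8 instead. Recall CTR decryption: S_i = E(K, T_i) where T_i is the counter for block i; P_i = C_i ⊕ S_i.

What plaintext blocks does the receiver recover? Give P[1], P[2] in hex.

P[1] = 0x4, P[2] = 0x0

Only C[1] changed, to 0x8. In CTR, a change in C_i flips the same bit in P_i only; the keystream is unaffected. Decrypting the received ciphertext:
P[1]: T = 0xA, S = E(K, T) = 0xC; 0x8 ⊕ 0xC = 0x4.
P[2]: T = 0xB, S = E(K, T) = 0x4; 0x4 ⊕ 0x4 = 0x0.
Blocks that differ from the original plaintext: P[1].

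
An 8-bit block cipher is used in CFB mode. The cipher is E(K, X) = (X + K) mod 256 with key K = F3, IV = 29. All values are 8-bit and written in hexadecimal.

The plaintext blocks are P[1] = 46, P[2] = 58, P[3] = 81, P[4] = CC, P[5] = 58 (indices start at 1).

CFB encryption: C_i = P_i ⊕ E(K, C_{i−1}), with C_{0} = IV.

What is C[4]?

C[4] = B0

C[1]: E(K, 29) = 1C; 46 ⊕ 1C = 5A.
C[2]: E(K, 5A) = 4D; 58 ⊕ 4D = 15.
C[3]: E(K, 15) = 08; 81 ⊕ 08 = 89.
C[4]: E(K, 89) = 7C; CC ⊕ 7C = B0.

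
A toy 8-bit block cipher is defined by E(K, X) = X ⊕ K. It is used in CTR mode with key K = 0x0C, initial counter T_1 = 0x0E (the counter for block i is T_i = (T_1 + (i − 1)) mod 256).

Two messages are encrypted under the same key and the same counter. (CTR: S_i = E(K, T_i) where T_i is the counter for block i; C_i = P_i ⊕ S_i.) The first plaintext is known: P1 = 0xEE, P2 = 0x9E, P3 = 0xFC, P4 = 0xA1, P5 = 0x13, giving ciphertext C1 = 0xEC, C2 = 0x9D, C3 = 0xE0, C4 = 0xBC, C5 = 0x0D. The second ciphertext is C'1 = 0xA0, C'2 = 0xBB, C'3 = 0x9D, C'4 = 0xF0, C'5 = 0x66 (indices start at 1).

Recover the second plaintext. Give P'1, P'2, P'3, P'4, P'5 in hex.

P'1 = 0xA2, P'2 = 0xB8, P'3 = 0x81, P'4 = 0xED, P'5 = 0x78

In CTR with a reused counter, both messages share the same keystream S_i, so C_i ⊕ C'_i = P_i ⊕ P'_i and thus P'_i = P_i ⊕ C_i ⊕ C'_i.
P'1: 0xEE ⊕ 0xEC ⊕ 0xA0 = 0xA2.
P'2: 0x9E ⊕ 0x9D ⊕ 0xBB = 0xB8.
P'3: 0xFC ⊕ 0xE0 ⊕ 0x9D = 0x81.
P'4: 0xA1 ⊕ 0xBC ⊕ 0xF0 = 0xED.
P'5: 0x13 ⊕ 0x0D ⊕ 0x66 = 0x78.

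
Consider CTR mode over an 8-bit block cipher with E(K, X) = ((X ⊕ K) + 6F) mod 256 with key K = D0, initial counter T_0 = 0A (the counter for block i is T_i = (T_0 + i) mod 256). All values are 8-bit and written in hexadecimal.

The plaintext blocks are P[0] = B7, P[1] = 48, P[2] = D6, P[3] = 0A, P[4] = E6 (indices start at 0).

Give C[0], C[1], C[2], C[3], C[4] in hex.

C[0] = FE, C[1] = 02, C[2] = 9D, C[3] = 46, C[4] = AB

CTR encryption: S_i = E(K, T_i) where T_i is the counter for block i; C_i = P_i ⊕ S_i.
C[0]: T = 0A, S = E(K, T) = 49; B7 ⊕ 49 = FE.
C[1]: T = 0B, S = E(K, T) = 4A; 48 ⊕ 4A = 02.
C[2]: T = 0C, S = E(K, T) = 4B; D6 ⊕ 4B = 9D.
C[3]: T = 0D, S = E(K, T) = 4C; 0A ⊕ 4C = 46.
C[4]: T = 0E, S = E(K, T) = 4D; E6 ⊕ 4D = AB.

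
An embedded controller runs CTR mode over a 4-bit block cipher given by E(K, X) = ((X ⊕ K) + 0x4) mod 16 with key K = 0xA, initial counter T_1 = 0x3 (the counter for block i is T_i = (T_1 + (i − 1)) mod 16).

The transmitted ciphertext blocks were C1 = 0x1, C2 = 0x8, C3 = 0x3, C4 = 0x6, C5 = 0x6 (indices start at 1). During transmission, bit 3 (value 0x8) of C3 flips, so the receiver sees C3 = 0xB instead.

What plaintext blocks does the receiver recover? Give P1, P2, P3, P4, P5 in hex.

P1 = 0xC, P2 = 0xA, P3 = 0x8, P4 = 0x6, P5 = 0x7

CTR decryption: S_i = E(K, T_i) where T_i is the counter for block i; P_i = C_i ⊕ S_i.
Only C3 changed, to 0xB. In CTR, a change in C_i flips the same bit in P_i only; the keystream is unaffected. Decrypting the received ciphertext:
P1: T = 0x3, S = E(K, T) = 0xD; 0x1 ⊕ 0xD = 0xC.
P2: T = 0x4, S = E(K, T) = 0x2; 0x8 ⊕ 0x2 = 0xA.
P3: T = 0x5, S = E(K, T) = 0x3; 0xB ⊕ 0x3 = 0x8.
P4: T = 0x6, S = E(K, T) = 0x0; 0x6 ⊕ 0x0 = 0x6.
P5: T = 0x7, S = E(K, T) = 0x1; 0x6 ⊕ 0x1 = 0x7.
Blocks that differ from the original plaintext: P3.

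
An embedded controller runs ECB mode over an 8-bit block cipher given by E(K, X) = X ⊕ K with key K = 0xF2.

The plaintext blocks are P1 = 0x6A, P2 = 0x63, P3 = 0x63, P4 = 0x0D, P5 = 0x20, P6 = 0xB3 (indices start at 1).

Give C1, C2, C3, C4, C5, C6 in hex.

C1 = 0x98, C2 = 0x91, C3 = 0x91, C4 = 0xFF, C5 = 0xD2, C6 = 0x41

ECB encryption: C_i = E(K, P_i).
C1: E(K, 0x6A) = 0x98.
C2: E(K, 0x63) = 0x91.
C3: E(K, 0x63) = 0x91.
C4: E(K, 0x0D) = 0xFF.
C5: E(K, 0x20) = 0xD2.
C6: E(K, 0xB3) = 0x41.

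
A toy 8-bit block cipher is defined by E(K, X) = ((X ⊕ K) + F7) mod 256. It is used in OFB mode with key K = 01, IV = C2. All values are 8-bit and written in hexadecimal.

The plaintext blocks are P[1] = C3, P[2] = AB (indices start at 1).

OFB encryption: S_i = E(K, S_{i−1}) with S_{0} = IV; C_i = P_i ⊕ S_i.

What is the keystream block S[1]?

C[1]: S = E(K, C2) = BA; C3 ⊕ BA = 79.
So S[1] = BA.

BA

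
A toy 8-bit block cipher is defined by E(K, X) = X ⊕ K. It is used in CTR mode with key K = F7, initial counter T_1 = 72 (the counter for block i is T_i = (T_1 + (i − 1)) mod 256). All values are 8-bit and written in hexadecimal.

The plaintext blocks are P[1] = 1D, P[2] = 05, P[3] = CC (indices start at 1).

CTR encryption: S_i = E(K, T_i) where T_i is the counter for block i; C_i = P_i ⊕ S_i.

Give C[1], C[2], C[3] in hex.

C[1] = 98, C[2] = 81, C[3] = 4F

C[1]: T = 72, S = E(K, T) = 85; 1D ⊕ 85 = 98.
C[2]: T = 73, S = E(K, T) = 84; 05 ⊕ 84 = 81.
C[3]: T = 74, S = E(K, T) = 83; CC ⊕ 83 = 4F.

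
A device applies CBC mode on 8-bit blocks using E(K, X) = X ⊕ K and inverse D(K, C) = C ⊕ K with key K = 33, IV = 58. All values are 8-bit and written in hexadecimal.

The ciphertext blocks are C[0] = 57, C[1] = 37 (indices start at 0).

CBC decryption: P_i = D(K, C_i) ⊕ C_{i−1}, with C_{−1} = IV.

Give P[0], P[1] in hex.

P[0] = 3C, P[1] = 53

P[0]: D(K, 57) = 64; 64 ⊕ 58 = 3C.
P[1]: D(K, 37) = 04; 04 ⊕ 57 = 53.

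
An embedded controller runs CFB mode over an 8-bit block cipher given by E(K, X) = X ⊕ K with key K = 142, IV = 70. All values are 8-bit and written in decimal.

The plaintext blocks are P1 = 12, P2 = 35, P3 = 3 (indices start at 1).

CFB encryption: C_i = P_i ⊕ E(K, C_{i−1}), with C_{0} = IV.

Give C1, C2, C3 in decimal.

C1: E(K, 70) = 200; 12 ⊕ 200 = 196.
C2: E(K, 196) = 74; 35 ⊕ 74 = 105.
C3: E(K, 105) = 231; 3 ⊕ 231 = 228.

C1 = 196, C2 = 105, C3 = 228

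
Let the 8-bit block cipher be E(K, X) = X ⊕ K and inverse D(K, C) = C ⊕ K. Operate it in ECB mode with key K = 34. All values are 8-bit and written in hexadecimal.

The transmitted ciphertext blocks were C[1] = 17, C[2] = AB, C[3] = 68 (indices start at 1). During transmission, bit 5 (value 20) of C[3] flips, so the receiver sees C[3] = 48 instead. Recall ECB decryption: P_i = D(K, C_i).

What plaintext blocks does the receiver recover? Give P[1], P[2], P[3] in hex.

Only C[3] changed, to 48. In ECB, a change in C_i affects only P_i. Decrypting the received ciphertext:
P[1]: D(K, 17) = 23.
P[2]: D(K, AB) = 9F.
P[3]: D(K, 48) = 7C.
Blocks that differ from the original plaintext: P[3].

P[1] = 23, P[2] = 9F, P[3] = 7C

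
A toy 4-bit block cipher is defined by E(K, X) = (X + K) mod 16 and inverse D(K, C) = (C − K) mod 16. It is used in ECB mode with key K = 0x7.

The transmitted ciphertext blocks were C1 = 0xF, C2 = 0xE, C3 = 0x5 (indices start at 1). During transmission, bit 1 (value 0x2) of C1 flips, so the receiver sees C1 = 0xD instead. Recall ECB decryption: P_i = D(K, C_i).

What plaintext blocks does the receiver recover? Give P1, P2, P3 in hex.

Only C1 changed, to 0xD. In ECB, a change in C_i affects only P_i. Decrypting the received ciphertext:
P1: D(K, 0xD) = 0x6.
P2: D(K, 0xE) = 0x7.
P3: D(K, 0x5) = 0xE.
Blocks that differ from the original plaintext: P1.

P1 = 0x6, P2 = 0x7, P3 = 0xE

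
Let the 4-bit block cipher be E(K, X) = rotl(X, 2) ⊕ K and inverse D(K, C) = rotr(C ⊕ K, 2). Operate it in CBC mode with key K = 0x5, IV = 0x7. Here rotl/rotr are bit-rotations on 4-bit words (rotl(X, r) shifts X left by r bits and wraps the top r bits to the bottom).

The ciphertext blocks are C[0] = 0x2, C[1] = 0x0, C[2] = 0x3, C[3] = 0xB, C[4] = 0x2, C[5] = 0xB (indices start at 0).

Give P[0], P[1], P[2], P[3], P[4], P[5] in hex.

CBC decryption: P_i = D(K, C_i) ⊕ C_{i−1}, with C_{−1} = IV.
P[0]: D(K, 0x2) = 0xD; 0xD ⊕ 0x7 = 0xA.
P[1]: D(K, 0x0) = 0x5; 0x5 ⊕ 0x2 = 0x7.
P[2]: D(K, 0x3) = 0x9; 0x9 ⊕ 0x0 = 0x9.
P[3]: D(K, 0xB) = 0xB; 0xB ⊕ 0x3 = 0x8.
P[4]: D(K, 0x2) = 0xD; 0xD ⊕ 0xB = 0x6.
P[5]: D(K, 0xB) = 0xB; 0xB ⊕ 0x2 = 0x9.

P[0] = 0xA, P[1] = 0x7, P[2] = 0x9, P[3] = 0x8, P[4] = 0x6, P[5] = 0x9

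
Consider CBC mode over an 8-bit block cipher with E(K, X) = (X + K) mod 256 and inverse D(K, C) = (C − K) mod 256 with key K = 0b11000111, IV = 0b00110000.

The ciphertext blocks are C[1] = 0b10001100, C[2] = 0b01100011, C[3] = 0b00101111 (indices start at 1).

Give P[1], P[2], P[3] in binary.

CBC decryption: P_i = D(K, C_i) ⊕ C_{i−1}, with C_{0} = IV.
P[1]: D(K, 0b10001100) = 0b11000101; 0b11000101 ⊕ 0b00110000 = 0b11110101.
P[2]: D(K, 0b01100011) = 0b10011100; 0b10011100 ⊕ 0b10001100 = 0b00010000.
P[3]: D(K, 0b00101111) = 0b01101000; 0b01101000 ⊕ 0b01100011 = 0b00001011.

P[1] = 0b11110101, P[2] = 0b00010000, P[3] = 0b00001011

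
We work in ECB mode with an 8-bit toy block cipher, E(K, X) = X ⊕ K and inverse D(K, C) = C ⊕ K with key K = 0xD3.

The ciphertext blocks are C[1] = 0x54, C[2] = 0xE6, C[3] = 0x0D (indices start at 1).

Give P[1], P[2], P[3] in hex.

P[1] = 0x87, P[2] = 0x35, P[3] = 0xDE

ECB decryption: P_i = D(K, C_i).
P[1]: D(K, 0x54) = 0x87.
P[2]: D(K, 0xE6) = 0x35.
P[3]: D(K, 0x0D) = 0xDE.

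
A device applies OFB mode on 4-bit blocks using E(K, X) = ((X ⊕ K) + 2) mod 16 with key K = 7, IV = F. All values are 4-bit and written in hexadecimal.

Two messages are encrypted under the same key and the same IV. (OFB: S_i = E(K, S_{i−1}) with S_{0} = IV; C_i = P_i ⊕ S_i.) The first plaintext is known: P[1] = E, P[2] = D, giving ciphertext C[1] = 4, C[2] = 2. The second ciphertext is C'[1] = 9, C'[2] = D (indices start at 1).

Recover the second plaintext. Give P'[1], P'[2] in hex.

P'[1] = 3, P'[2] = 2

In OFB with a reused IV, both messages share the same keystream S_i, so C_i ⊕ C'_i = P_i ⊕ P'_i and thus P'_i = P_i ⊕ C_i ⊕ C'_i.
P'[1]: E ⊕ 4 ⊕ 9 = 3.
P'[2]: D ⊕ 2 ⊕ D = 2.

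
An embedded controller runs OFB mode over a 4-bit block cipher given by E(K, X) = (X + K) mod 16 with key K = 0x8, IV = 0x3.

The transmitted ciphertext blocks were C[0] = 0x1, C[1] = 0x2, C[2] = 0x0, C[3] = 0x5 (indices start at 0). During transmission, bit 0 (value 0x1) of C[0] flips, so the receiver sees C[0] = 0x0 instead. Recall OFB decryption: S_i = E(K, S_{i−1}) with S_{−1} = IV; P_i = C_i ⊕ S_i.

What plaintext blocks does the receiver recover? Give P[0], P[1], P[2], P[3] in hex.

Only C[0] changed, to 0x0. In OFB, a change in C_i flips the same bit in P_i only; the keystream is unaffected. Decrypting the received ciphertext:
P[0]: S = E(K, 0x3) = 0xB; 0x0 ⊕ 0xB = 0xB.
P[1]: S = E(K, 0xB) = 0x3; 0x2 ⊕ 0x3 = 0x1.
P[2]: S = E(K, 0x3) = 0xB; 0x0 ⊕ 0xB = 0xB.
P[3]: S = E(K, 0xB) = 0x3; 0x5 ⊕ 0x3 = 0x6.
Blocks that differ from the original plaintext: P[0].

P[0] = 0xB, P[1] = 0x1, P[2] = 0xB, P[3] = 0x6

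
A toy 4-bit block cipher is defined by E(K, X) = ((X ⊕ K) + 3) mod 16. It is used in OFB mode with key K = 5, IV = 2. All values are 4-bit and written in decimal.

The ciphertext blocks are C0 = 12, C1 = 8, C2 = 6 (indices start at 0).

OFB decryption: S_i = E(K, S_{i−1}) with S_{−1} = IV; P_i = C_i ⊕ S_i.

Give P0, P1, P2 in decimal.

P0: S = E(K, 2) = 10; 12 ⊕ 10 = 6.
P1: S = E(K, 10) = 2; 8 ⊕ 2 = 10.
P2: S = E(K, 2) = 10; 6 ⊕ 10 = 12.

P0 = 6, P1 = 10, P2 = 12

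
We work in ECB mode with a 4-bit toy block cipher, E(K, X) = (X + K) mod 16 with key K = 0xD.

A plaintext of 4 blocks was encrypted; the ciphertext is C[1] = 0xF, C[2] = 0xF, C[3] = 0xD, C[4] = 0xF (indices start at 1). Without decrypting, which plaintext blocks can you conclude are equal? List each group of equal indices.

ECB encrypts each block independently with the same key, so equal ciphertext blocks imply equal plaintext blocks.
C[1] = C[2] = C[4] = 0xF, so P[1] = P[2] = P[4].

P[1] = P[2] = P[4]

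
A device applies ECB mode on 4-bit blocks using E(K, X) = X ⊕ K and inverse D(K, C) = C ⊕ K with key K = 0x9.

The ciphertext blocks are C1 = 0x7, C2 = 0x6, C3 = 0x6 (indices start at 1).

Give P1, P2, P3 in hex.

ECB decryption: P_i = D(K, C_i).
P1: D(K, 0x7) = 0xE.
P2: D(K, 0x6) = 0xF.
P3: D(K, 0x6) = 0xF.

P1 = 0xE, P2 = 0xF, P3 = 0xF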